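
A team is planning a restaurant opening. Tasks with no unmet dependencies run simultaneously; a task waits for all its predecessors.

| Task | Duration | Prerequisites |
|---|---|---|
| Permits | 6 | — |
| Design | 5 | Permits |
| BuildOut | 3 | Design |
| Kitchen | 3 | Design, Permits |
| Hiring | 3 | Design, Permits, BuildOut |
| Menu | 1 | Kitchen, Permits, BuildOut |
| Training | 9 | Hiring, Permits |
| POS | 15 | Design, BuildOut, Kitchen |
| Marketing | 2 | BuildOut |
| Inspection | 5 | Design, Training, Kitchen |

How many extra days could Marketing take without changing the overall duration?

15

The longest chain is Permits→Design→BuildOut→Hiring→Training→Inspection = 6+5+3+3+9+5 = 31; overall finish 31 days.
Marketing finishes as early as 16 and must finish by 31.
Slack of Marketing = 29 − 14 = 15 days.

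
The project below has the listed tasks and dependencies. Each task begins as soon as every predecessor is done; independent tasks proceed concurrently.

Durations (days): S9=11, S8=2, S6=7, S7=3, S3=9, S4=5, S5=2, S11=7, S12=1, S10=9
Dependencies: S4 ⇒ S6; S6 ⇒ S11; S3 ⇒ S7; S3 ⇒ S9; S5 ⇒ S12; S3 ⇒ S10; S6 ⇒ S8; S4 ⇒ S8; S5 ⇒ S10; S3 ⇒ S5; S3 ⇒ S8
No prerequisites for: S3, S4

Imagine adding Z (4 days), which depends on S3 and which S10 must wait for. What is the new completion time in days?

Originally the schedule takes 20 days.
With Z inserted, S10 now waits for max(S3, S5, Z).
New critical path: S3→Z→S10 = 9+4+9 = 22 ⇒ 22 days.

22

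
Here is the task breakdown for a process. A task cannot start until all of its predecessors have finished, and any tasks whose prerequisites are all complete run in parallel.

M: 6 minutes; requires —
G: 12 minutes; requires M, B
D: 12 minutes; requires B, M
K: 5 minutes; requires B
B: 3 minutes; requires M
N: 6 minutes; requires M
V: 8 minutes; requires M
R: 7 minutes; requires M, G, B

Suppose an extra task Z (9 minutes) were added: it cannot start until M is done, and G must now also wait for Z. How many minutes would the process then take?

34

Originally the process takes 28 minutes.
With Z inserted, G now waits for max(M, B, Z).
New critical path: M→Z→G→R = 6+9+12+7 = 34 ⇒ 34 minutes.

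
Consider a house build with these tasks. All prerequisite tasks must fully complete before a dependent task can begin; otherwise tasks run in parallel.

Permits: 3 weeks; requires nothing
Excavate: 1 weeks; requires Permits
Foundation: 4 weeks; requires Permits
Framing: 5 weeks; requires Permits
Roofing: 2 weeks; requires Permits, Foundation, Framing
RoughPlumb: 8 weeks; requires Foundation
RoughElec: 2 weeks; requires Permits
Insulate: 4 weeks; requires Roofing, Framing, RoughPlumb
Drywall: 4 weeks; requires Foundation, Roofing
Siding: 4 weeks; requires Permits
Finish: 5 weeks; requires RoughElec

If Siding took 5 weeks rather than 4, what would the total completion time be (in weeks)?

Critical path before the change: Permits→Foundation→RoughPlumb→Insulate = 3+4+8+4 = 19 giving 19 weeks.
Siding has 12 weeks of float (longest path through it is 7).
No other chain overtakes it, so the finish is 19 weeks.

19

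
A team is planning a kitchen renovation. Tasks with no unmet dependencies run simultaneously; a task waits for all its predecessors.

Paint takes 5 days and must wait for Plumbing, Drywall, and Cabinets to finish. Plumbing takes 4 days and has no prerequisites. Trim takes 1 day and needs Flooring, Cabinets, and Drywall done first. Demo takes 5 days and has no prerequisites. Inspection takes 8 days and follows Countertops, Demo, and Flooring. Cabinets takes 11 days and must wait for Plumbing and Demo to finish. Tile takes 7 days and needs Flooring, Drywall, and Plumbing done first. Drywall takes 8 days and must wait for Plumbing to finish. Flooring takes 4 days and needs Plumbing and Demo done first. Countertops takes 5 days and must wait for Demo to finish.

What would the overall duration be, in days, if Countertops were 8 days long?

21

The binding path is Demo→Cabinets→Paint = 5+11+5 = 21; finish at 21 days.
Countertops has 3 days of float (longest path through it is 18).
No other chain overtakes it, so the finish is 21 days.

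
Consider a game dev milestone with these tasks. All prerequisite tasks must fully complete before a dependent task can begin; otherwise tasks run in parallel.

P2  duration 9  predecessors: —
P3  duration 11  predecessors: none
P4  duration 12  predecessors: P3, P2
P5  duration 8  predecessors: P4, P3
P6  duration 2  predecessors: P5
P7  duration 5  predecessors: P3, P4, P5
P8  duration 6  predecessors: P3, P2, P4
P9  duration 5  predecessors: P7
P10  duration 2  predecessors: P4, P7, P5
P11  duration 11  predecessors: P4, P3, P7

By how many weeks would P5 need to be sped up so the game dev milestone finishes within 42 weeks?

Current finish: 47 weeks; target: 42.
P5 is on every critical path, so each week cut from P5 cuts the finish by one (this holds down to a finish of 40).
Need 47 − 42 = 5 weeks off P5 → P5 becomes 3 weeks, finish becomes 42.

5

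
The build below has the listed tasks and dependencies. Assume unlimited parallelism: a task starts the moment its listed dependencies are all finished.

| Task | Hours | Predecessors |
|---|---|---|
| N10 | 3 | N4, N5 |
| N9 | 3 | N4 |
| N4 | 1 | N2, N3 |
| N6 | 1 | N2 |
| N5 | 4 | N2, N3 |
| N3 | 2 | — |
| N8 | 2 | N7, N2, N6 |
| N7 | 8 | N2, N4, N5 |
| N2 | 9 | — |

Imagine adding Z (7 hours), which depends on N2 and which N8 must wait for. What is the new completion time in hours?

Originally the job takes 23 hours.
With Z inserted, N8 now waits for max(N7, N2, N6, Z).
New critical path: N2→N5→N7→N8 = 9+4+8+2 = 23 ⇒ 23 hours.

23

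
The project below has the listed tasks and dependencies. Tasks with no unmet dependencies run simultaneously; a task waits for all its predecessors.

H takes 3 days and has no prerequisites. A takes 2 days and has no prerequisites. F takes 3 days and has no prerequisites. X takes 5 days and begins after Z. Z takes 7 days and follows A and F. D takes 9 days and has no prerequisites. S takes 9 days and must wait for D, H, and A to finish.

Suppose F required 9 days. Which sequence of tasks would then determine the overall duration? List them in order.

Critical path before the change: D→S = 9+9 = 18 giving 18 days.
F is off the critical path — its longest chain is 15 days, giving 3 of slack.
The binding chain switches to F→Z→X = 9+7+5 = 21; finish 21 days.

F, Z, X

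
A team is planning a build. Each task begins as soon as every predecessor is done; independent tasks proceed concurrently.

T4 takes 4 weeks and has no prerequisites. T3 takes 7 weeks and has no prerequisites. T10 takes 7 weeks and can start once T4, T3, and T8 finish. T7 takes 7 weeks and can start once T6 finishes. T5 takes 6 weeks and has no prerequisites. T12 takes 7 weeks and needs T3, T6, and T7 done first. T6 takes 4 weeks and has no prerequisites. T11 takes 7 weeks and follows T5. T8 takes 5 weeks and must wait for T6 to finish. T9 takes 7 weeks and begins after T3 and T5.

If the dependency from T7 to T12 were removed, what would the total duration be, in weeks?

With the dependency in place, T6→T7→T12 = 4+7+7 = 18 sets the finish at 18 weeks.
Without T7→T12, T12's earliest start moves from 11 to 7.
The longest chain is now T6→T8→T10 = 4+5+7 = 16, so the plan takes 16 weeks.

16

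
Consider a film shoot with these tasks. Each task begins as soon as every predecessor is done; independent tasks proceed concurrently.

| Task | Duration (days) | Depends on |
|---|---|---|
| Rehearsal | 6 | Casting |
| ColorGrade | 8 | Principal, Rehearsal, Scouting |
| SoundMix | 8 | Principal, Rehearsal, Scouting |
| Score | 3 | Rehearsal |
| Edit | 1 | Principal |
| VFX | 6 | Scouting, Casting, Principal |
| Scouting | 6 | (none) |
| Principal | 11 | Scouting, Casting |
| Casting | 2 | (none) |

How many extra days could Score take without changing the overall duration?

14

Critical path: Scouting→Principal→SoundMix = 6+11+8 = 25, so the finish is 25 days.
Longest path through Score: 11 days (earliest finish 11, latest finish 25).
Slack of Score = 22 − 8 = 14 days.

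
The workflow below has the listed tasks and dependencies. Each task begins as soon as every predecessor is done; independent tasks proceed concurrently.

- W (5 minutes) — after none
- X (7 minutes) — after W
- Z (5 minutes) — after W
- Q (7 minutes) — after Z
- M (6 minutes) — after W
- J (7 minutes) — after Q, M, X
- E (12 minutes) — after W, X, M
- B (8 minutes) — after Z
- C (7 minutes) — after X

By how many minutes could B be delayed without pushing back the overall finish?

6

The longest chain is W→X→E = 5+7+12 = 24; overall finish 24 minutes.
The longest chain containing B totals 18 minutes.
Float = 24 − 18 = 6.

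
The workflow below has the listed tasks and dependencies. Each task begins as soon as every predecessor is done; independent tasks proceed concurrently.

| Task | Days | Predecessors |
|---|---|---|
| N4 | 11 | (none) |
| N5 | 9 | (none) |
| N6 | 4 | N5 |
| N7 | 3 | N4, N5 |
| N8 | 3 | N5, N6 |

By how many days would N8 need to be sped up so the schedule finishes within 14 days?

Current finish: 16 days; target: 14.
N8 is on every critical path, so each day cut from N8 cuts the finish by one (this holds down to a finish of 14).
Need 16 − 14 = 2 days off N8 → N8 becomes 1 day, finish becomes 14.

2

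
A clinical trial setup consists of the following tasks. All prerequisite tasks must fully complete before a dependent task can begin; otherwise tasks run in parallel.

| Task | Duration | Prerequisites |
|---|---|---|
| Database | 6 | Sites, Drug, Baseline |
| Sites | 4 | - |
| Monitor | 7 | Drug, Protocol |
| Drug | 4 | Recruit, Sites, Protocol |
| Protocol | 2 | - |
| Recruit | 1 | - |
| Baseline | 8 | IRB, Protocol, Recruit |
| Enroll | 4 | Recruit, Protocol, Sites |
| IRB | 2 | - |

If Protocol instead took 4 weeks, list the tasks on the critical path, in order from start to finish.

Baseline: Protocol→Baseline→Database = 2+8+6 = 16 → 16 weeks.
Protocol is on the critical path; changing it to 4 makes that path 18 weeks.
No other chain overtakes it, so the finish is 18 weeks.

Protocol, Baseline, Database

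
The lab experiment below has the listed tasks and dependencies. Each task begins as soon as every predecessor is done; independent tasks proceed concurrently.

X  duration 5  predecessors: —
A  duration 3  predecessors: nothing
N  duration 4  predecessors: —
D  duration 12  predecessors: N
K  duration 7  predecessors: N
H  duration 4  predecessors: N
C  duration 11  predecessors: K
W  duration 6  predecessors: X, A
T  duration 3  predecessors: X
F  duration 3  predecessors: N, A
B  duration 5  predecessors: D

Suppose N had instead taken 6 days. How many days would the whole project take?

Actual critical path: N→K→C = 4+7+11 = 22 ⇒ 22 days.
N lies on that path, so at 6 days the path becomes 24 days.
That remains the longest chain; total 24 days.

24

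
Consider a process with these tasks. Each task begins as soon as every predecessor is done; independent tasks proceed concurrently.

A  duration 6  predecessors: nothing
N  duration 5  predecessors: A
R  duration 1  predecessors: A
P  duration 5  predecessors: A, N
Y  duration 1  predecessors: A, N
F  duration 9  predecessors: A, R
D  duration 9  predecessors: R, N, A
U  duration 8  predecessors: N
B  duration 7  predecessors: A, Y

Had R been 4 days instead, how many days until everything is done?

Actual critical path: A→N→D = 6+5+9 = 20 ⇒ 20 days.
R has 4 days of float (longest path through it is 16).
The critical path is still A→N→D; finish is now 20 days.

20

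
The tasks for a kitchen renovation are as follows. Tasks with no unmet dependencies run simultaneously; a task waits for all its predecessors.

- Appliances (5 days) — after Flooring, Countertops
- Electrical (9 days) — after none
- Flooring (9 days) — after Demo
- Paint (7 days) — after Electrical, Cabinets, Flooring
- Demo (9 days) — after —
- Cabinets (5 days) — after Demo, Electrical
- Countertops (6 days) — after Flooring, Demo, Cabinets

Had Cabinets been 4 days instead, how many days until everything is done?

Actual critical path: Demo→Flooring→Countertops→Appliances = 9+9+6+5 = 29 ⇒ 29 days.
The longest path through Cabinets is only 25 days, so Cabinets has float 4.
No other chain overtakes it, so the finish is 29 days.

29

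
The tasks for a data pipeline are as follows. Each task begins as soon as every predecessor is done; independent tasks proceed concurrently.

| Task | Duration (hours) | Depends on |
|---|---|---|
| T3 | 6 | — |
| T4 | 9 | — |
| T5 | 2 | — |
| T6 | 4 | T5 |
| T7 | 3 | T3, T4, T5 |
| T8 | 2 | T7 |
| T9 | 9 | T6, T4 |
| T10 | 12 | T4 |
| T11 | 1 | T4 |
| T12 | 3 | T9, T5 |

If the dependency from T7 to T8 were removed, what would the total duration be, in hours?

Original critical path: T4→T9→T12 = 9+9+3 = 21 ⇒ 21 hours.
Without T7→T8, T8's earliest start moves from 12 to 0.
After: T4→T9→T12 = 9+9+3 = 21 → 21 hours.

21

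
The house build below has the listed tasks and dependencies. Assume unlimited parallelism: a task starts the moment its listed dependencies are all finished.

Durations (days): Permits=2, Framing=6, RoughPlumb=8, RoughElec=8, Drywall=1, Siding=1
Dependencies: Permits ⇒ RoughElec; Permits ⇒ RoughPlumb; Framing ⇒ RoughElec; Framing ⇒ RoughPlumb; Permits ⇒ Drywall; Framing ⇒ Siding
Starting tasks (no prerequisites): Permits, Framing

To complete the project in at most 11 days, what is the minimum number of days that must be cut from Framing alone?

Current finish: 14 days; target: 11.
Framing is on every critical path, so each day cut from Framing cuts the finish by one (this holds down to a finish of 10).
Need 14 − 11 = 3 days off Framing → Framing becomes 3 days, finish becomes 11.

3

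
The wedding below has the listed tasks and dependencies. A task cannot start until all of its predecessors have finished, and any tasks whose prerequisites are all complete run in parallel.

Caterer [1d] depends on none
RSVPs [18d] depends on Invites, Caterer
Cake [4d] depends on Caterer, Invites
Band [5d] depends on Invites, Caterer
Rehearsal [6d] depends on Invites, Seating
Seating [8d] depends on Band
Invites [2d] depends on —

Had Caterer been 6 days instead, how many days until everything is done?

25

Actual critical path: Invites→Band→Seating→Rehearsal = 2+5+8+6 = 21 ⇒ 21 days.
Caterer has 1 day of float (longest path through it is 20).
Now Caterer→Band→Seating→Rehearsal = 6+5+8+6 = 25 is longest, so the finish becomes 25 days.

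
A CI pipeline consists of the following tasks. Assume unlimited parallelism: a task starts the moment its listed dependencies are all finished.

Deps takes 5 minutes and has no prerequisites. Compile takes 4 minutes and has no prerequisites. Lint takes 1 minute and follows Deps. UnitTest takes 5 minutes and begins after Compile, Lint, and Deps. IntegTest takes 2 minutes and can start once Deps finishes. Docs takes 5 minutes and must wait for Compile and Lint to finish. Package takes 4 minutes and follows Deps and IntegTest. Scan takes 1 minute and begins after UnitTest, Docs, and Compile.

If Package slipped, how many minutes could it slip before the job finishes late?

The longest chain is Deps→Lint→UnitTest→Scan = 5+1+5+1 = 12; overall finish 12 minutes.
The longest chain containing Package totals 11 minutes.
So Package can slip 12 − 11 = 1 minute.

1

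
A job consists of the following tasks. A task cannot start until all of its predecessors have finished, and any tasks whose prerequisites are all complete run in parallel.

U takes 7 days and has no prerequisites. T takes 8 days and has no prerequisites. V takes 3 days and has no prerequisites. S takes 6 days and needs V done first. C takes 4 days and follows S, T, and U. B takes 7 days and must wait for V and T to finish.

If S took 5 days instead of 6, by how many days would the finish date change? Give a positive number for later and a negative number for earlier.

As given, the longest chain is T→B = 8+7 = 15, so the finish is 15 days.
The longest path through S is only 13 days, so S has float 2.
No other chain overtakes it, so the finish is 15 days.
Change in finish: 15 − 15 = +0 days.

0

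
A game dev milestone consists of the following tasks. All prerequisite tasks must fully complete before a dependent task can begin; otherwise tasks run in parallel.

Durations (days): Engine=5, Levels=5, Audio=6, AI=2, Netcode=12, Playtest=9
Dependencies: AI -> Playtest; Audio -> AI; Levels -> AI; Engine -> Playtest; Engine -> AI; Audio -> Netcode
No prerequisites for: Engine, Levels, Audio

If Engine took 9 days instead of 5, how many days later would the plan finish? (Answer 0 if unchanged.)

Baseline: Audio→Netcode = 6+12 = 18 → 18 days.
The longest path through Engine is only 16 days, so Engine has float 2.
New critical path: Engine→AI→Playtest = 9+2+9 = 20 ⇒ 20 days.
Change in finish: 20 − 18 = +2 days.

2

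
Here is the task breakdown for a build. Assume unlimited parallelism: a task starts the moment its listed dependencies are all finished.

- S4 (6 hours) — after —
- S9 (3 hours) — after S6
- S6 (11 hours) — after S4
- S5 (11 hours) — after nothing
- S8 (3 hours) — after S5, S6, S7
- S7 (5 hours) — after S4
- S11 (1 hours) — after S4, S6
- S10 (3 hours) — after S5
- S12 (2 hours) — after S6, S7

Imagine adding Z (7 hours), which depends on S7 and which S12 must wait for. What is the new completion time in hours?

Originally the project takes 20 hours.
With Z inserted, S12 now waits for max(S6, S7, Z).
New critical path: S4→S6→S8 = 6+11+3 = 20 ⇒ 20 hours.

20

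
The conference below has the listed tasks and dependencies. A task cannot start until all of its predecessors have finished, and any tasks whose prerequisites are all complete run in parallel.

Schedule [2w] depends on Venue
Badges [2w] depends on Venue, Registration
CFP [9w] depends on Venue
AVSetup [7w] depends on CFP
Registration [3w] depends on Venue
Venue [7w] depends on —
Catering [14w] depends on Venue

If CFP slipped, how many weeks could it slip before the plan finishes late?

0

The longest chain is Venue→CFP→AVSetup = 7+9+7 = 23; overall finish 23 weeks.
Longest path through CFP: 23 weeks (earliest finish 16, latest finish 16).
Float = 23 − 23 = 0.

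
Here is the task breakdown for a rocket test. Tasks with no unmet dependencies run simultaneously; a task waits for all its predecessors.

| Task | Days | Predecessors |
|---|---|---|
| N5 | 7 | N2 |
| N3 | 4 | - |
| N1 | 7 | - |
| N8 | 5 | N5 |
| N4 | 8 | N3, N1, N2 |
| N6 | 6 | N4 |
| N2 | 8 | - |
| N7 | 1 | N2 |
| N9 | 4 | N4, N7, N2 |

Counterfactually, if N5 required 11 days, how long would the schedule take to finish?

As given, the longest chain is N2→N4→N6 = 8+8+6 = 22, so the finish is 22 days.
The longest path through N5 is only 20 days, so N5 has float 2.
Now N2→N5→N8 = 8+11+5 = 24 is longest, so the finish becomes 24 days.

24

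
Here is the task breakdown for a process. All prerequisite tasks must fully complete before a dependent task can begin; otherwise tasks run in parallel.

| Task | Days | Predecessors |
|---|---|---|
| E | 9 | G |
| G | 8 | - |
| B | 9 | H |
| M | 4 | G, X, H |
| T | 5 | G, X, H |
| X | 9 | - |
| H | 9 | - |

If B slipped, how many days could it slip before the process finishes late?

0

H→B = 9+9 = 18 sets the makespan at 18 days.
Longest path through B: 18 days (earliest finish 18, latest finish 18).
Float = 18 − 18 = 0.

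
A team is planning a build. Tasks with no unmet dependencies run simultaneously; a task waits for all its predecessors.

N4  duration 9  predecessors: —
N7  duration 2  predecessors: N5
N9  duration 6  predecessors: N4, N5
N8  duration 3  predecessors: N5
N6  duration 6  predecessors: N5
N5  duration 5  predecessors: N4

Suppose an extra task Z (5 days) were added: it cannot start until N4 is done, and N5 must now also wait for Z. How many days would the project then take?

Originally the project takes 20 days.
With Z inserted, N5 now waits for max(N4, Z).
New critical path: N4→Z→N5→N6 = 9+5+5+6 = 25 ⇒ 25 days.

25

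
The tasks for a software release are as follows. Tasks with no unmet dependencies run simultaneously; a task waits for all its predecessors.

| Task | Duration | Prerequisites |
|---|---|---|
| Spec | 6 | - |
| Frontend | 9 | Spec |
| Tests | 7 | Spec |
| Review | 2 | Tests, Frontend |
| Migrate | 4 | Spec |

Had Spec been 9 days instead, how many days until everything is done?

Actual critical path: Spec→Frontend→Review = 6+9+2 = 17 ⇒ 17 days.
Since Spec is critical, the +3 change carries straight to that chain (now 20 days).
No other chain overtakes it, so the finish is 20 days.

20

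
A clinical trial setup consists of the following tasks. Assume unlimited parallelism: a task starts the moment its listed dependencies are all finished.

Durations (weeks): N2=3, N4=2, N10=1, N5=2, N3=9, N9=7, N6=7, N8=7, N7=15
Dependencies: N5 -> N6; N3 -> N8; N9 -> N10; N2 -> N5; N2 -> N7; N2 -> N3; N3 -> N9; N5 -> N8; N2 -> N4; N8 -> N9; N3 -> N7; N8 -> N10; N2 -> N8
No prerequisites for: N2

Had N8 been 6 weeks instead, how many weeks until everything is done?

27

As given, the longest chain is N2→N3→N8→N9→N10 = 3+9+7+7+1 = 27, so the finish is 27 weeks.
Since N8 is critical, the -1 change carries straight to that chain (now 26 weeks).
The binding chain switches to N2→N3→N7 = 3+9+15 = 27; finish 27 weeks.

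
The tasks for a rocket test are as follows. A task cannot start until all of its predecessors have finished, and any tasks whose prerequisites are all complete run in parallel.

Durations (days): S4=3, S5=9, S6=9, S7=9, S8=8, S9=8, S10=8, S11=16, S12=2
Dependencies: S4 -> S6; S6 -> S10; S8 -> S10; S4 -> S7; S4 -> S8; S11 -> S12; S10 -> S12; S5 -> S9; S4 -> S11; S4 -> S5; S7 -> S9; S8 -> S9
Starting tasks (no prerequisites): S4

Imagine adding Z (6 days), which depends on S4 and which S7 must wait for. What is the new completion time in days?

Originally the rocket test takes 22 days.
With Z inserted, S7 now waits for max(S4, Z).
New critical path: S4→Z→S7→S9 = 3+6+9+8 = 26 ⇒ 26 days.

26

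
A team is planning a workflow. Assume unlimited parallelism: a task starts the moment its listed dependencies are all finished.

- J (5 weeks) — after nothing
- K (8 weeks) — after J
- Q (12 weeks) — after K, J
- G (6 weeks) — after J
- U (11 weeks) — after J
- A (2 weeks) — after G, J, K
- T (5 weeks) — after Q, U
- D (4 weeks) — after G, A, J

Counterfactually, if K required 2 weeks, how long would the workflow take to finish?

As given, the longest chain is J→K→Q→T = 5+8+12+5 = 30, so the finish is 30 weeks.
Since K is critical, the -6 change carries straight to that chain (now 24 weeks).
That remains the longest chain; total 24 weeks.

24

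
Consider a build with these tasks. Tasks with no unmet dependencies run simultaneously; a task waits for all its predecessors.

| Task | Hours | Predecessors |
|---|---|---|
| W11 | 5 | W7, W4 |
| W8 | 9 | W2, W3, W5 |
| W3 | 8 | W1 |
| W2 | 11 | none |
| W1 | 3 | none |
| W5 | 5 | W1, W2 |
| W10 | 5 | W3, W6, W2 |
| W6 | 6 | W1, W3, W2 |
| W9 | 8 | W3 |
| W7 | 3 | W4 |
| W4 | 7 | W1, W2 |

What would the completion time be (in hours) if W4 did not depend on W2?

25

Before: longest chain W2→W4→W7→W11 = 11+7+3+5 = 26, finish 26.
Without W2→W4, W4's earliest start moves from 11 to 3.
The longest chain is now W2→W5→W8 = 11+5+9 = 25, so the project takes 25 hours.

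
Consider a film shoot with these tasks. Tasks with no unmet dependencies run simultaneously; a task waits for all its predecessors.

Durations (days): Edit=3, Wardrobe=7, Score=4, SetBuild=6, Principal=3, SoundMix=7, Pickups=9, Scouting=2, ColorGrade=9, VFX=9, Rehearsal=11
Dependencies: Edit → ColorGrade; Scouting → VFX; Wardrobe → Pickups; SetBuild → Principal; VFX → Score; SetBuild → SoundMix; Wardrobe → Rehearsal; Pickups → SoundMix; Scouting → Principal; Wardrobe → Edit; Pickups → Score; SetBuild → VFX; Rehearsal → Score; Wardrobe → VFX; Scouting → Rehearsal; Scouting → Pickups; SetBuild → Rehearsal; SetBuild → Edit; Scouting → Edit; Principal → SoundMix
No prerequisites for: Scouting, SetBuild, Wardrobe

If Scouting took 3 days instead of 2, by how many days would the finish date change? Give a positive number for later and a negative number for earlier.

Actual critical path: Wardrobe→Pickups→SoundMix = 7+9+7 = 23 ⇒ 23 days.
Scouting is off the critical path — its longest chain is 18 days, giving 5 of slack.
That remains the longest chain; total 23 days.
Change in finish: 23 − 23 = +0 days.

0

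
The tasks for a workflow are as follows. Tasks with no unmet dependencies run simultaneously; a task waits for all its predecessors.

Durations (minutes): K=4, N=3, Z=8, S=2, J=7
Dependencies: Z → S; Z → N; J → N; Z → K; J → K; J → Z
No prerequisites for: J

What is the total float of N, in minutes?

1

J→Z→K = 7+8+4 = 19 sets the makespan at 19 minutes.
Longest path through N: 18 minutes (earliest finish 18, latest finish 19).
Float = 19 − 18 = 1.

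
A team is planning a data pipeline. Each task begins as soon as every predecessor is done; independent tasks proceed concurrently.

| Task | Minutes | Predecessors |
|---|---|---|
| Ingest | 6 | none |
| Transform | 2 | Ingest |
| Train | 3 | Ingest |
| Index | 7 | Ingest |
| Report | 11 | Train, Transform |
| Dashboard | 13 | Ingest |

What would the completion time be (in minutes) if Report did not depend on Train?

19

Original critical path: Ingest→Train→Report = 6+3+11 = 20 ⇒ 20 minutes.
Without Train→Report, Report's earliest start moves from 9 to 8.
After: Ingest→Transform→Report = 6+2+11 = 19 → 19 minutes.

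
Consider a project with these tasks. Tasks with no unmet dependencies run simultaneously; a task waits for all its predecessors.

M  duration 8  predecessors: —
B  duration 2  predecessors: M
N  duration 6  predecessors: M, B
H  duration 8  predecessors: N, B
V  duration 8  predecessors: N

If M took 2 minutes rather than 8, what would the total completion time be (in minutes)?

The binding path is M→B→N→H = 8+2+6+8 = 24; finish at 24 minutes.
Since M is critical, the -6 change carries straight to that chain (now 18 minutes).
The critical path is still M→B→N→H; finish is now 18 minutes.

18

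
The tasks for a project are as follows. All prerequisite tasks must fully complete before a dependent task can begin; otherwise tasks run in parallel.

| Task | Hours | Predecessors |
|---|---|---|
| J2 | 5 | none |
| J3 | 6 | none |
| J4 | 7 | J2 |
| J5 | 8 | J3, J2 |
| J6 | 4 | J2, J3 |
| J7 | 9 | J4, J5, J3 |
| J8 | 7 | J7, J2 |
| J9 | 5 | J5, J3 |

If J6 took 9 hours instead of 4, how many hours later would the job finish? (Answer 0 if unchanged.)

0

Actual critical path: J3→J5→J7→J8 = 6+8+9+7 = 30 ⇒ 30 hours.
J6 has 20 hours of float (longest path through it is 10).
That remains the longest chain; total 30 hours.
Change in finish: 30 − 30 = +0 hours.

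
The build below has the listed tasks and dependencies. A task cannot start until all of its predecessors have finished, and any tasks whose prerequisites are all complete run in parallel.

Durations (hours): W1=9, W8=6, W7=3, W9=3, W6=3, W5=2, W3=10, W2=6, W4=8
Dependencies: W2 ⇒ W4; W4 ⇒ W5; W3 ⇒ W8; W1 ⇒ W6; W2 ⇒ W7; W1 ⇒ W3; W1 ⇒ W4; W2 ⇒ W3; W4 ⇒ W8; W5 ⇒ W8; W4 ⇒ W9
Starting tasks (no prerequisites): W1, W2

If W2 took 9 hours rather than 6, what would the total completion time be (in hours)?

As given, the longest chain is W1→W3→W8 = 9+10+6 = 25, so the finish is 25 hours.
The longest path through W2 is only 22 hours, so W2 has float 3.
No other chain overtakes it, so the finish is 25 hours.

25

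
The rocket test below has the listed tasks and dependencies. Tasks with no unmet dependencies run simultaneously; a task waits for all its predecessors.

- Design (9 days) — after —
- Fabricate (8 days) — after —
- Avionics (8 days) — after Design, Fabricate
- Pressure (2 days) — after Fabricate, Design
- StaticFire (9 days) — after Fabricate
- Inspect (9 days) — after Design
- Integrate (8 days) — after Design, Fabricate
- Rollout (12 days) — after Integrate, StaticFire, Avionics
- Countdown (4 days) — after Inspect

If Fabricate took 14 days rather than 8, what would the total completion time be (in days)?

35

The binding path is Fabricate→StaticFire→Rollout = 8+9+12 = 29; finish at 29 days.
Since Fabricate is critical, the +6 change carries straight to that chain (now 35 days).
No other chain overtakes it, so the finish is 35 days.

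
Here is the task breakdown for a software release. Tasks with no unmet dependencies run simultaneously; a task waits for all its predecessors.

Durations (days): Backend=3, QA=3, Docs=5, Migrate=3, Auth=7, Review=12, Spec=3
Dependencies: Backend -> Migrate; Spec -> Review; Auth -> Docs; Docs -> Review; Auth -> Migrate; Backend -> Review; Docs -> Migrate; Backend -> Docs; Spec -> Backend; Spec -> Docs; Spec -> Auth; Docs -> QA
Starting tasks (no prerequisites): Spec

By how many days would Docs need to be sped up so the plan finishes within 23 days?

Current finish: 27 days; target: 23.
Docs is on every critical path, so each day cut from Docs cuts the finish by one (this holds down to a finish of 23).
Need 27 − 23 = 4 days off Docs → Docs becomes 1 day, finish becomes 23.

4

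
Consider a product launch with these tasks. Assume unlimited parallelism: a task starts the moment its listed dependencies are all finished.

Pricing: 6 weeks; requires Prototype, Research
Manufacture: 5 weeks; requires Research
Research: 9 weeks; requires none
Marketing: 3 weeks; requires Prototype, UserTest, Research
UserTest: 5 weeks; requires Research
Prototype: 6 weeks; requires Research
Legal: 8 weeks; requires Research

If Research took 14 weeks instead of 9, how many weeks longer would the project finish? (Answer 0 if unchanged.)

5

Baseline: Research→Prototype→Pricing = 9+6+6 = 21 → 21 weeks.
Research lies on that path, so at 14 weeks the path becomes 26 weeks.
The critical path is still Research→Prototype→Pricing; finish is now 26 weeks.
Change in finish: 26 − 21 = +5 weeks.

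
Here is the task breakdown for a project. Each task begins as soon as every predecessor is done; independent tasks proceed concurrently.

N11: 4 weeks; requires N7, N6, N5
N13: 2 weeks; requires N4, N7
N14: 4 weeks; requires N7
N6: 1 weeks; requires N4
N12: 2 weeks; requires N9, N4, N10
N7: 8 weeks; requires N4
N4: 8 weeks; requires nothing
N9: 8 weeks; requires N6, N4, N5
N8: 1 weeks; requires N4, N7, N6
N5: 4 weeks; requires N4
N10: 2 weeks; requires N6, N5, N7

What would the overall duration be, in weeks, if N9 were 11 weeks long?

25

Actual critical path: N4→N5→N9→N12 = 8+4+8+2 = 22 ⇒ 22 weeks.
N9 lies on that path, so at 11 weeks the path becomes 25 weeks.
The critical path is still N4→N5→N9→N12; finish is now 25 weeks.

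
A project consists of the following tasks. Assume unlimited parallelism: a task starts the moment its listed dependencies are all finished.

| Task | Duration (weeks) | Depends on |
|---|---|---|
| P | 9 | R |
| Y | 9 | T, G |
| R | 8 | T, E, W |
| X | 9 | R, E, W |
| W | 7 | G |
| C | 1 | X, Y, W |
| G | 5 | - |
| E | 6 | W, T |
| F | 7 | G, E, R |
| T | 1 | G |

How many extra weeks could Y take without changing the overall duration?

The longest chain is G→W→E→R→X→C = 5+7+6+8+9+1 = 36; overall finish 36 weeks.
Longest path through Y: 16 weeks (earliest finish 15, latest finish 35).
So Y can slip 35 − 15 = 20 weeks.

20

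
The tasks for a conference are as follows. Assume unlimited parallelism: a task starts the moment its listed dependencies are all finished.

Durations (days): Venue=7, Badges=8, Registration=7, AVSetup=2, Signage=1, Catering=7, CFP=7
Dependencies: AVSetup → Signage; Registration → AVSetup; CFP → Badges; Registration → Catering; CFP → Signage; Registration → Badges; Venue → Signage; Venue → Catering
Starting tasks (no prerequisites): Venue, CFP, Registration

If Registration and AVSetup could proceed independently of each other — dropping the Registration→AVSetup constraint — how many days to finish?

15

Original critical path: CFP→Badges = 7+8 = 15 ⇒ 15 days.
Without Registration→AVSetup, AVSetup's earliest start moves from 7 to 0.
After: CFP→Badges = 7+8 = 15 → 15 days.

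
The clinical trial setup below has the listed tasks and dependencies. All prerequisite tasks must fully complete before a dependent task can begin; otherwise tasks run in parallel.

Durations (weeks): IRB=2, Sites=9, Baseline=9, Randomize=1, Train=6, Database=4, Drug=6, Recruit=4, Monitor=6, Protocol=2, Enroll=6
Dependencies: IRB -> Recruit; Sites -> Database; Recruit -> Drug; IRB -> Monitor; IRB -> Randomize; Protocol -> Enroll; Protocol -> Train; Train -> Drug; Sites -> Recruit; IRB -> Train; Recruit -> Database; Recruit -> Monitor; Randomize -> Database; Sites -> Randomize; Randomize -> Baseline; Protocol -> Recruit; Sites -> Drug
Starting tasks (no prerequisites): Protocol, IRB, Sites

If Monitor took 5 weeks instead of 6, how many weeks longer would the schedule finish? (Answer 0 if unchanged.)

0

Actual critical path: Sites→Recruit→Monitor = 9+4+6 = 19 ⇒ 19 weeks.
Monitor lies on that path, so at 5 weeks the path becomes 18 weeks.
Now Sites→Recruit→Drug = 9+4+6 = 19 is longest, so the finish becomes 19 weeks.
Change in finish: 19 − 19 = +0 weeks.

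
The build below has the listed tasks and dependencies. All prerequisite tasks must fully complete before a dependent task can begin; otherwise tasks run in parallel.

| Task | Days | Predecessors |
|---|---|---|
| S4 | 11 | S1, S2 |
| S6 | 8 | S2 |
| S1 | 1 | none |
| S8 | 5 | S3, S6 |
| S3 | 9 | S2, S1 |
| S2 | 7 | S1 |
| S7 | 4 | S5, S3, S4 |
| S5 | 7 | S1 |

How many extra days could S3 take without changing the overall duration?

1

The longest chain is S1→S2→S4→S7 = 1+7+11+4 = 23; overall finish 23 days.
S3 finishes as early as 17 and must finish by 18.
Float = 23 − 22 = 1.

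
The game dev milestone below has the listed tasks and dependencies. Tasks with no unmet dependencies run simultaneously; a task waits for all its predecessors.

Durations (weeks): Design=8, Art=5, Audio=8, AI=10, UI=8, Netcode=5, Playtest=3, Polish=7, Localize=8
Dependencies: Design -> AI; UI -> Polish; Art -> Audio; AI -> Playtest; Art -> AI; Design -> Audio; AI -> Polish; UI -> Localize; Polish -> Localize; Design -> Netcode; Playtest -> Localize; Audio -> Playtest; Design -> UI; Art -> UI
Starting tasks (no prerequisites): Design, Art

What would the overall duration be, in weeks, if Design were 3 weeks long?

30

As given, the longest chain is Design→AI→Polish→Localize = 8+10+7+8 = 33, so the finish is 33 weeks.
Design lies on that path, so at 3 weeks the path becomes 28 weeks.
Now Art→AI→Polish→Localize = 5+10+7+8 = 30 is longest, so the finish becomes 30 weeks.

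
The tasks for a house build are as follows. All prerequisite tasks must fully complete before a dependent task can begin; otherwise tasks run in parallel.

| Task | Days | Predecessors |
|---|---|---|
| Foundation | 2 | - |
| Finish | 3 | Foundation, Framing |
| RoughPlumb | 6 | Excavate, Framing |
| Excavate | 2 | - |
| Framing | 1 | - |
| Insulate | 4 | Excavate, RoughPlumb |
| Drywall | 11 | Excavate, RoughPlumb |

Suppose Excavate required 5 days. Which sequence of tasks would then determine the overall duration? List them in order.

Baseline: Excavate→RoughPlumb→Drywall = 2+6+11 = 19 → 19 days.
Excavate is on the critical path; changing it to 5 makes that path 22 days.
That remains the longest chain; total 22 days.

Excavate, RoughPlumb, Drywall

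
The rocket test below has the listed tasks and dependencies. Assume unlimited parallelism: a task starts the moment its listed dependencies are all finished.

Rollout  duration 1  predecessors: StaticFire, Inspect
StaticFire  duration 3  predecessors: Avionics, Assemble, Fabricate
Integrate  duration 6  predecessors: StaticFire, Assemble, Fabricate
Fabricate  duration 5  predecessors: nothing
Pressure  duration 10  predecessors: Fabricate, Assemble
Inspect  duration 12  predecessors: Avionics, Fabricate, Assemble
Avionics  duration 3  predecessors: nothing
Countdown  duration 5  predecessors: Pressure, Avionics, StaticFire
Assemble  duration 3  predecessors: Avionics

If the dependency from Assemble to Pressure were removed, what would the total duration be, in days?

20

With the dependency in place, Avionics→Assemble→Pressure→Countdown = 3+3+10+5 = 21 sets the finish at 21 days.
Without Assemble→Pressure, Pressure's earliest start moves from 6 to 5.
New critical path: Fabricate→Pressure→Countdown = 5+10+5 = 20 ⇒ 20 days.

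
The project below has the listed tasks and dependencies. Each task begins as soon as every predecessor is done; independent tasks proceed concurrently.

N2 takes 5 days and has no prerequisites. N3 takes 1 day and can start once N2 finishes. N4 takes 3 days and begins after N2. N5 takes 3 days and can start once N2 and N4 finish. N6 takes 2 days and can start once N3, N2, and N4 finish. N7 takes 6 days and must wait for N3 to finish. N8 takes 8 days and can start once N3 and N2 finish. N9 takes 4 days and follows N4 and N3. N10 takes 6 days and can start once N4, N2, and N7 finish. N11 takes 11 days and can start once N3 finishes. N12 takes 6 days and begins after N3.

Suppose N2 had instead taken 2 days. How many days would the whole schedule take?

As given, the longest chain is N2→N3→N7→N10 = 5+1+6+6 = 18, so the finish is 18 days.
Since N2 is critical, the -3 change carries straight to that chain (now 15 days).
That remains the longest chain; total 15 days.

15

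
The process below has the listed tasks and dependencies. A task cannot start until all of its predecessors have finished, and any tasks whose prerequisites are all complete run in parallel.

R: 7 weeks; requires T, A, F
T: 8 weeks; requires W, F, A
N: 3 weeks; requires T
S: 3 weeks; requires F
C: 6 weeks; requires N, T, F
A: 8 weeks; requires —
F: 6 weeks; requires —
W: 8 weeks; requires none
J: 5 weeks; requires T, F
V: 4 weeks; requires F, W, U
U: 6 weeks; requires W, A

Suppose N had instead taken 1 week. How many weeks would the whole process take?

Baseline: A→T→N→C = 8+8+3+6 = 25 → 25 weeks.
Since N is critical, the -2 change carries straight to that chain (now 23 weeks).
No other chain overtakes it, so the finish is 23 weeks.

23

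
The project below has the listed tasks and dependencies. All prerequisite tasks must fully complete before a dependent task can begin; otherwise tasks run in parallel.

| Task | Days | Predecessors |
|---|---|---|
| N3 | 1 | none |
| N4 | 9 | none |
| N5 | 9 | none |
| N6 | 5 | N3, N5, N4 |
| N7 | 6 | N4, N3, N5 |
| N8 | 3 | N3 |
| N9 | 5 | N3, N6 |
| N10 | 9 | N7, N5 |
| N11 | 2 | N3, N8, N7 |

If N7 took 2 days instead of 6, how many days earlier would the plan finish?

Actual critical path: N4→N7→N10 = 9+6+9 = 24 ⇒ 24 days.
N7 is on the critical path; changing it to 2 makes that path 20 days.
That remains the longest chain; total 20 days.
Change in finish: 20 − 24 = -4 days.

4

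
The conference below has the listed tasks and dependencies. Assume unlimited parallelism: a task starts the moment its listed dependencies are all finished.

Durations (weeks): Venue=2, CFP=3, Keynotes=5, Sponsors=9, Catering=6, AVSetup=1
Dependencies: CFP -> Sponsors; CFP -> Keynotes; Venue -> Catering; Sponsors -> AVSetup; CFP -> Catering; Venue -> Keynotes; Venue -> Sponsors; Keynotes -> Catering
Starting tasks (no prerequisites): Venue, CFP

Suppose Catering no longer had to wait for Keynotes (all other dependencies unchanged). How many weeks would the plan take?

Before: longest chain CFP→Keynotes→Catering = 3+5+6 = 14, finish 14.
Without Keynotes→Catering, Catering's earliest start moves from 8 to 3.
New critical path: CFP→Sponsors→AVSetup = 3+9+1 = 13 ⇒ 13 weeks.

13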